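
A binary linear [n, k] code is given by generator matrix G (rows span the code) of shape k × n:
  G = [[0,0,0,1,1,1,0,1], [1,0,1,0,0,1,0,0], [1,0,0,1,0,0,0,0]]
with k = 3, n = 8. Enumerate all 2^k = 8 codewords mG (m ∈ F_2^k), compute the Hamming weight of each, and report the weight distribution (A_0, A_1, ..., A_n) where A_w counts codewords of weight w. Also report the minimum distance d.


Weight distribution: A_0 = 1, A_2 = 1, A_3 = 3, A_4 = 2, A_5 = 1. Minimum distance d = 2.

Enumerate all 2^3 = 8 messages m ∈ F_2^3.
For each, compute codeword c = mG in F_2^8, then tally its weight.
  m = 000 → c = 00000000, weight = 0.
  m = 100 → c = 00011101, weight = 4.
  m = 010 → c = 10100100, weight = 3.
  m = 110 → c = 10111001, weight = 5.
  m = 001 → c = 10010000, weight = 2.
  m = 101 → c = 10001101, weight = 4.
  m = 011 → c = 00110100, weight = 3.
  m = 111 → c = 00101001, weight = 3.
Tally weights:
  weight 0: 1 codewords.
  weight 2: 1 codewords.
  weight 3: 3 codewords.
  weight 4: 2 codewords.
  weight 5: 1 codewords.
Minimum distance d = smallest w > 0 with A_w > 0 = 2.
Sanity: Σ A_w = 8 = 2^3 = 8 ✓.


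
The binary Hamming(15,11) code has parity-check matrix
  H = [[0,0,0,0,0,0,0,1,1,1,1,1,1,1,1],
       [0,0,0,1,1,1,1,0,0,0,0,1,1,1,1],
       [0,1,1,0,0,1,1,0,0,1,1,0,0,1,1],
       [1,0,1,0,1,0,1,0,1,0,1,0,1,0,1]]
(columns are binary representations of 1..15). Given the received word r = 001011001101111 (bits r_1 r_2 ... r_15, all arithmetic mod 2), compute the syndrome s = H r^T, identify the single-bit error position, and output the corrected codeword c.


s = (0, 0, 1, 1)^T, error position = 3, corrected codeword c = 000011001101111

Compute s = H r^T mod 2 one row at a time:
  s_1 = 0 + 1 + 1 + 0 + 1 + 1 + 1 + 1 = 6 ≡ 0 (mod 2).
  s_2 = 0 + 1 + 1 + 0 + 1 + 1 + 1 + 1 = 6 ≡ 0 (mod 2).
  s_3 = 0 + 1 + 1 + 0 + 1 + 0 + 1 + 1 = 5 ≡ 1 (mod 2).
  s_4 = 0 + 1 + 1 + 0 + 1 + 0 + 1 + 1 = 5 ≡ 1 (mod 2).
s = (0, 0, 1, 1)^T — this equals column 3 of H (binary 0011), so error is at position 3.
Correct: flip bit 3 of r = 001011001101111 to get c = 000011001101111.


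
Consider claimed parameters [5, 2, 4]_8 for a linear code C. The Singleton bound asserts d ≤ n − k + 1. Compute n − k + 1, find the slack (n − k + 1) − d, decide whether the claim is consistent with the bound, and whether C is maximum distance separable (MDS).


Singleton RHS = n − k + 1 = 4, slack = 0, bound satisfied, MDS.

Singleton bound: d ≤ n − k + 1.
Here n = 5, k = 2, so n − k + 1 = 4.
Given d = 4, check d ≤ 4: YES.
Slack = (n − k + 1) − d = 0.
The code is MDS (slack = 0).
Description: the claimed parameters are [5, 2, 4]_8; such a code would be MDS (meets Singleton bound).


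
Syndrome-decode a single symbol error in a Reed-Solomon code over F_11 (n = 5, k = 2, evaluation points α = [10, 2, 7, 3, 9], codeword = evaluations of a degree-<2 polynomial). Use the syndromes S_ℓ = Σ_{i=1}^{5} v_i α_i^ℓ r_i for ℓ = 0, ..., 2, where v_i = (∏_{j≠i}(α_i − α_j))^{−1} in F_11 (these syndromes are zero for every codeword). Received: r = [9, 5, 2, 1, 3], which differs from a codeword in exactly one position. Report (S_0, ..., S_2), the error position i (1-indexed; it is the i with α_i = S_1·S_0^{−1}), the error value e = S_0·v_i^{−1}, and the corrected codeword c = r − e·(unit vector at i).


S = (7, 10, 8), error at position 4, error magnitude e = 1, c = [9, 5, 2, 0, 3].

Step 1: column multipliers v_i = (∏_{j≠i}(α_i − α_j))^{−1} mod 11.
  i = 1 (α = 10): (10−2)(10−7)(10−3)(10−9) = 8·3·7·1 = 168 ≡ 3, so v_1 = 3^{−1} = 4 (mod 11).
  i = 2 (α = 2): (2−10)(2−7)(2−3)(2−9) = (−8)·(−5)·(−1)·(−7) = 280 ≡ 5, so v_2 = 5^{−1} = 9 (mod 11).
  i = 3 (α = 7): (7−10)(7−2)(7−3)(7−9) = (−3)·5·4·(−2) = 120 ≡ 10, so v_3 = 10^{−1} = 10 (mod 11).
  i = 4 (α = 3): (3−10)(3−2)(3−7)(3−9) = (−7)·1·(−4)·(−6) = −168 ≡ 8, so v_4 = 8^{−1} = 7 (mod 11).
  i = 5 (α = 9): (9−10)(9−2)(9−7)(9−3) = (−1)·7·2·6 = −84 ≡ 4, so v_5 = 4^{−1} = 3 (mod 11).
  v = [4, 9, 10, 7, 3].
Step 2: syndromes of r = [9, 5, 2, 1, 3] (all sums mod 11).
  S_0 = Σ v_i r_i = 4·9 + 9·5 + 10·2 + 7·1 + 3·3 = 117 ≡ 7.
  S_1 = Σ v_i α_i r_i = 4·10·9 + 9·2·5 + 10·7·2 + 7·3·1 + 3·9·3 = 692 ≡ 10.
  α_i^2 mod 11 = [1, 4, 5, 9, 4].
  S_2 = Σ v_i α_i^2 r_i = 4·1·9 + 9·4·5 + 10·5·2 + 7·9·1 + 3·4·3 = 415 ≡ 8.
  S = (7, 10, 8) ≠ 0, so r is not a codeword (an error is present).
Step 3: locate the error. For a single error e at position i, S_ℓ = v_i·e·α_i^ℓ, so α_err = S_1/S_0.
  S_0^{−1} = 7^{−1} = 8 (mod 11), so α_err = 10·8 = 80 ≡ 3 = α_4. Error position i = 4.
  Consistency check: S_2/S_1 = 8·10 = 80 ≡ 3 = α_err ✓ (single-error assumption holds).
Step 4: error magnitude e = S_0/v_4 = S_0·∏_{j≠4}(α_4 − α_j) = 7·8 = 56 ≡ 1 (mod 11).
Step 5: correct position 4: c_4 = r_4 − e = 1 − 1 ≡ 0 (mod 11). Hence c = [9, 5, 2, 0, 3].
  Check: interpolating c through the α_i gives m(x) = 4 + 6·x (degree < 2) with m(α_i) = c_i for every i, so c is indeed a codeword.


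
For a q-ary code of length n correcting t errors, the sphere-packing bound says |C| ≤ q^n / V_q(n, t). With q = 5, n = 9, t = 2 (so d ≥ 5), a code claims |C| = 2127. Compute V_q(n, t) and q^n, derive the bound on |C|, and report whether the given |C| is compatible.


V_q(n, t) = 613, q^n = 1953125, Hamming bound = 3186, |C| = 2127 ≤ bound (satisfied).

Step 1: Compute V_q(n, t) = Σ_{j=0}^2 C(n, j) (q−1)^j.
  j = 0: C(9,0)·(4)^0 = 1·1 = 1.
  j = 1: C(9,1)·(4)^1 = 9·4 = 36.
  j = 2: C(9,2)·(4)^2 = 36·16 = 576.
  V_q(n, t) = 1 + 36 + 576 = 613.
Step 2: q^n = 5^9 = 1953125.
Step 3: Hamming bound ⌊q^n / V_q(n,t)⌋ = ⌊1953125/613⌋ = 3186.
Step 4: Compare |C| = 2127 to 3186: satisfied.
The claimed |C| lies below the Hamming bound.


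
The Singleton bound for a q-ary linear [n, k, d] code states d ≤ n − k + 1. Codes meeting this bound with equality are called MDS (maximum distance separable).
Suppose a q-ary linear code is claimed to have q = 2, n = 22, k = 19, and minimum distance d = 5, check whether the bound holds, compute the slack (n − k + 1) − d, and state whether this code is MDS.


Singleton RHS = n − k + 1 = 4, slack = -1, bound violated (no such code; not MDS).

Singleton bound: d ≤ n − k + 1.
Here n = 22, k = 19, so n − k + 1 = 4.
Given d = 5, check d ≤ 4: NO.
Slack = (n − k + 1) − d = -1.
The slack is negative: d = 5 exceeds n − k + 1 = 4 by 1, so the Singleton bound is violated and no linear [22, 19, 5]_2 code can exist. In particular it is not MDS (MDS requires d = n − k + 1 exactly).
Description: the claimed parameters are [22, 19, 5]_2; such a code would be impossible (violates the Singleton bound).


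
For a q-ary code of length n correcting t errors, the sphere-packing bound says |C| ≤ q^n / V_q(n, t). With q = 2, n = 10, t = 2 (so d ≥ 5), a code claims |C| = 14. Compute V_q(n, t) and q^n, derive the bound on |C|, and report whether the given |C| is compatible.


V_q(n, t) = 56, q^n = 1024, Hamming bound = 18, |C| = 14 ≤ bound (satisfied).

Step 1: Compute V_q(n, t) = Σ_{j=0}^2 C(n, j) (q−1)^j.
  j = 0: C(10,0)·(1)^0 = 1·1 = 1.
  j = 1: C(10,1)·(1)^1 = 10·1 = 10.
  j = 2: C(10,2)·(1)^2 = 45·1 = 45.
  V_q(n, t) = 1 + 10 + 45 = 56.
Step 2: q^n = 2^10 = 1024.
Step 3: Hamming bound ⌊q^n / V_q(n,t)⌋ = ⌊1024/56⌋ = 18.
Step 4: Compare |C| = 14 to 18: satisfied.
The claimed |C| lies below the Hamming bound.


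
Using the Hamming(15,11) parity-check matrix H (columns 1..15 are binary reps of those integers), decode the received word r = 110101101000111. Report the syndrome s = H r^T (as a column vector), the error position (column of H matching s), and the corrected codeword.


s = (0, 0, 1, 1)^T, error position = 3, corrected codeword c = 111101101000111

Compute s = H r^T mod 2 one row at a time:
  s_1 = 0 + 1 + 0 + 0 + 0 + 1 + 1 + 1 = 4 ≡ 0 (mod 2).
  s_2 = 1 + 0 + 1 + 1 + 0 + 1 + 1 + 1 = 6 ≡ 0 (mod 2).
  s_3 = 1 + 0 + 1 + 1 + 0 + 0 + 1 + 1 = 5 ≡ 1 (mod 2).
  s_4 = 1 + 0 + 0 + 1 + 1 + 0 + 1 + 1 = 5 ≡ 1 (mod 2).
s = (0, 0, 1, 1)^T — this equals column 3 of H (binary 0011), so error is at position 3.
Correct: flip bit 3 of r = 110101101000111 to get c = 111101101000111.


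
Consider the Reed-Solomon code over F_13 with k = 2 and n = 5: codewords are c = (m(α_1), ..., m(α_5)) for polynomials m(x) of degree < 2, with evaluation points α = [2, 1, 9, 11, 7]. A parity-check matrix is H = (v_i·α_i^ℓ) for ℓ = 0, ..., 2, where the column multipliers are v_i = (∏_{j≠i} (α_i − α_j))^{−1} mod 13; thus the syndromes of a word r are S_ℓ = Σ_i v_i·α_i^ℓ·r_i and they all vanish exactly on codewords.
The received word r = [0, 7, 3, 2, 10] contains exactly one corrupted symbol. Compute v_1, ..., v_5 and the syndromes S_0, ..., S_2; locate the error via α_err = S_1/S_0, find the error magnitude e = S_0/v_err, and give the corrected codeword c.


S = (1, 7, 10), error at position 5, error magnitude e = 6, c = [0, 7, 3, 2, 4].

Step 1: column multipliers v_i = (∏_{j≠i}(α_i − α_j))^{−1} mod 13.
  i = 1 (α = 2): (2−1)(2−9)(2−11)(2−7) = 1·(−7)·(−9)·(−5) = −315 ≡ 10, so v_1 = 10^{−1} = 4 (mod 13).
  i = 2 (α = 1): (1−2)(1−9)(1−11)(1−7) = (−1)·(−8)·(−10)·(−6) = 480 ≡ 12, so v_2 = 12^{−1} = 12 (mod 13).
  i = 3 (α = 9): (9−2)(9−1)(9−11)(9−7) = 7·8·(−2)·2 = −224 ≡ 10, so v_3 = 10^{−1} = 4 (mod 13).
  i = 4 (α = 11): (11−2)(11−1)(11−9)(11−7) = 9·10·2·4 = 720 ≡ 5, so v_4 = 5^{−1} = 8 (mod 13).
  i = 5 (α = 7): (7−2)(7−1)(7−9)(7−11) = 5·6·(−2)·(−4) = 240 ≡ 6, so v_5 = 6^{−1} = 11 (mod 13).
  v = [4, 12, 4, 8, 11].
Step 2: syndromes of r = [0, 7, 3, 2, 10] (all sums mod 13).
  S_0 = Σ v_i r_i = 4·0 + 12·7 + 4·3 + 8·2 + 11·10 = 222 ≡ 1.
  S_1 = Σ v_i α_i r_i = 4·2·0 + 12·1·7 + 4·9·3 + 8·11·2 + 11·7·10 = 1138 ≡ 7.
  α_i^2 mod 13 = [4, 1, 3, 4, 10].
  S_2 = Σ v_i α_i^2 r_i = 4·4·0 + 12·1·7 + 4·3·3 + 8·4·2 + 11·10·10 = 1284 ≡ 10.
  S = (1, 7, 10) ≠ 0, so r is not a codeword (an error is present).
Step 3: locate the error. For a single error e at position i, S_ℓ = v_i·e·α_i^ℓ, so α_err = S_1/S_0.
  S_0^{−1} = 1^{−1} = 1 (mod 13), so α_err = 7·1 = 7 ≡ 7 = α_5. Error position i = 5.
  Consistency check: S_2/S_1 = 10·2 = 20 ≡ 7 = α_err ✓ (single-error assumption holds).
Step 4: error magnitude e = S_0/v_5 = S_0·∏_{j≠5}(α_5 − α_j) = 1·6 = 6 ≡ 6 (mod 13).
Step 5: correct position 5: c_5 = r_5 − e = 10 − 6 ≡ 4 (mod 13). Hence c = [0, 7, 3, 2, 4].
  Check: interpolating c through the α_i gives m(x) = 1 + 6·x (degree < 2) with m(α_i) = c_i for every i, so c is indeed a codeword.


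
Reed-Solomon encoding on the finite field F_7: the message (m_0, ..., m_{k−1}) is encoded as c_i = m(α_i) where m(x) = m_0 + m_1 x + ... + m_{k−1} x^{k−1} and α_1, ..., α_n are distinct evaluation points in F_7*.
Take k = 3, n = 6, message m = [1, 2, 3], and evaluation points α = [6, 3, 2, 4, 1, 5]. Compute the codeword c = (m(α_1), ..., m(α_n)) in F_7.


c = [2, 6, 3, 1, 6, 2]

Message polynomial: m(x) = 1 + 2·x + 3·x^2 (mod 7).
For each evaluation point α_i, compute m(α_i) mod 7:
  α_1 = 6: Horner steps 3 → 6 → 2, so m(6) = 2.
  α_2 = 3: Horner steps 3 → 4 → 6, so m(3) = 6.
  α_3 = 2: Horner steps 3 → 1 → 3, so m(2) = 3.
  α_4 = 4: Horner steps 3 → 0 → 1, so m(4) = 1.
  α_5 = 1: Horner steps 3 → 5 → 6, so m(1) = 6.
  α_6 = 5: Horner steps 3 → 3 → 2, so m(5) = 2.
Codeword c = [2, 6, 3, 1, 6, 2] ∈ F_7^6.


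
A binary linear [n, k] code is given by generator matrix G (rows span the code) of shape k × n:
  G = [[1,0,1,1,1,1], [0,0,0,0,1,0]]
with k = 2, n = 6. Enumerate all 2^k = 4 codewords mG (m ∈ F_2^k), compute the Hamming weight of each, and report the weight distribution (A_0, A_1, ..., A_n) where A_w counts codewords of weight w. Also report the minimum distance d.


Weight distribution: A_0 = 1, A_1 = 1, A_4 = 1, A_5 = 1. Minimum distance d = 1.

Enumerate all 2^2 = 4 messages m ∈ F_2^2.
For each, compute codeword c = mG in F_2^6, then tally its weight.
  m = 00 → c = 000000, weight = 0.
  m = 10 → c = 101111, weight = 5.
  m = 01 → c = 000010, weight = 1.
  m = 11 → c = 101101, weight = 4.
Tally weights:
  weight 0: 1 codewords.
  weight 1: 1 codewords.
  weight 4: 1 codewords.
  weight 5: 1 codewords.
Minimum distance d = smallest w > 0 with A_w > 0 = 1.
Sanity: Σ A_w = 4 = 2^2 = 4 ✓.


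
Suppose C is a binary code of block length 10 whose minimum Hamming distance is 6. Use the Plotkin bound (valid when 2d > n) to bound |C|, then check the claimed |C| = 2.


Plotkin bound M ≤ 6; given |C| = 2 ≤ bound (satisfied).

Check applicability: 2d = 12, n = 10.
2d − n = 2 > 0, so Plotkin applies.
Compute d/(2d−n) = 6/2 ≈ 3.0000.
⌊d/(2d−n)⌋ = 3.
Plotkin bound: M ≤ 2·3 = 6.
Given |C| = 2, check: satisfied.
This |C| is below the Plotkin bound.


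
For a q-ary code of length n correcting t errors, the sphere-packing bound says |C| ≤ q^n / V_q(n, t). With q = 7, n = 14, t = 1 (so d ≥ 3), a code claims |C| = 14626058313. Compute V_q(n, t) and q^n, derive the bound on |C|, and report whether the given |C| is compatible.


V_q(n, t) = 85, q^n = 678223072849, Hamming bound = 7979094974, |C| = 14626058313 > bound (violated).

Step 1: Compute V_q(n, t) = Σ_{j=0}^1 C(n, j) (q−1)^j.
  j = 0: C(14,0)·(6)^0 = 1·1 = 1.
  j = 1: C(14,1)·(6)^1 = 14·6 = 84.
  V_q(n, t) = 1 + 84 = 85.
Step 2: q^n = 7^14 = 678223072849.
Step 3: Hamming bound ⌊q^n / V_q(n,t)⌋ = ⌊678223072849/85⌋ = 7979094974.
Step 4: Compare |C| = 14626058313 to 7979094974: violated.
The claimed |C| lies above the Hamming bound, so no 7-ary code of length 14 with d ≥ 3 can have 14626058313 codewords.


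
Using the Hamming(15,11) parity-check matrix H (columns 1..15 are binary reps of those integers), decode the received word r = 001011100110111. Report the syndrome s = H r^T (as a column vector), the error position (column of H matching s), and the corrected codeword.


s = (1, 0, 1, 0)^T, error position = 10, corrected codeword c = 001011100010111

Compute s = H r^T mod 2 one row at a time:
  s_1 = 0 + 0 + 1 + 1 + 0 + 1 + 1 + 1 = 5 ≡ 1 (mod 2).
  s_2 = 0 + 1 + 1 + 1 + 0 + 1 + 1 + 1 = 6 ≡ 0 (mod 2).
  s_3 = 0 + 1 + 1 + 1 + 1 + 1 + 1 + 1 = 7 ≡ 1 (mod 2).
  s_4 = 0 + 1 + 1 + 1 + 0 + 1 + 1 + 1 = 6 ≡ 0 (mod 2).
s = (1, 0, 1, 0)^T — this equals column 10 of H (binary 1010), so error is at position 10.
Correct: flip bit 10 of r = 001011100110111 to get c = 001011100010111.


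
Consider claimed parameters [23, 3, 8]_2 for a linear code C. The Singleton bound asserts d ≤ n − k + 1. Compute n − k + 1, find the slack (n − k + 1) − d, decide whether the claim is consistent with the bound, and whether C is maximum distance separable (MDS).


Singleton RHS = n − k + 1 = 21, slack = 13, bound satisfied, not MDS.

Singleton bound: d ≤ n − k + 1.
Here n = 23, k = 3, so n − k + 1 = 21.
Given d = 8, check d ≤ 21: YES.
Slack = (n − k + 1) − d = 13.
The code is NOT MDS (slack = 13 > 0).
Description: the claimed parameters are [23, 3, 8]_2; such a code would be non-MDS.


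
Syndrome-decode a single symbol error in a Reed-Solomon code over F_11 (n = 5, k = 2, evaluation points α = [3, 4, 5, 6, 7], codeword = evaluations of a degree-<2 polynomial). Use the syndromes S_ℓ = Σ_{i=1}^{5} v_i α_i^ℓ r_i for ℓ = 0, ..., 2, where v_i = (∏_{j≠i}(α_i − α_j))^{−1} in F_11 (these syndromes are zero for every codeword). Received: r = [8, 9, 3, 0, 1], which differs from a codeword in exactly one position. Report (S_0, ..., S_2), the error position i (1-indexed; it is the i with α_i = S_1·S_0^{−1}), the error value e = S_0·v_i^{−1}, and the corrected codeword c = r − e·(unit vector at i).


S = (1, 5, 3), error at position 3, error magnitude e = 4, c = [8, 9, 10, 0, 1].

Step 1: column multipliers v_i = (∏_{j≠i}(α_i − α_j))^{−1} mod 11.
  i = 1 (α = 3): (3−4)(3−5)(3−6)(3−7) = (−1)·(−2)·(−3)·(−4) = 24 ≡ 2, so v_1 = 2^{−1} = 6 (mod 11).
  i = 2 (α = 4): (4−3)(4−5)(4−6)(4−7) = 1·(−1)·(−2)·(−3) = −6 ≡ 5, so v_2 = 5^{−1} = 9 (mod 11).
  i = 3 (α = 5): (5−3)(5−4)(5−6)(5−7) = 2·1·(−1)·(−2) = 4 ≡ 4, so v_3 = 4^{−1} = 3 (mod 11).
  i = 4 (α = 6): (6−3)(6−4)(6−5)(6−7) = 3·2·1·(−1) = −6 ≡ 5, so v_4 = 5^{−1} = 9 (mod 11).
  i = 5 (α = 7): (7−3)(7−4)(7−5)(7−6) = 4·3·2·1 = 24 ≡ 2, so v_5 = 2^{−1} = 6 (mod 11).
  v = [6, 9, 3, 9, 6].
Step 2: syndromes of r = [8, 9, 3, 0, 1] (all sums mod 11).
  S_0 = Σ v_i r_i = 6·8 + 9·9 + 3·3 + 9·0 + 6·1 = 144 ≡ 1.
  S_1 = Σ v_i α_i r_i = 6·3·8 + 9·4·9 + 3·5·3 + 9·6·0 + 6·7·1 = 555 ≡ 5.
  α_i^2 mod 11 = [9, 5, 3, 3, 5].
  S_2 = Σ v_i α_i^2 r_i = 6·9·8 + 9·5·9 + 3·3·3 + 9·3·0 + 6·5·1 = 894 ≡ 3.
  S = (1, 5, 3) ≠ 0, so r is not a codeword (an error is present).
Step 3: locate the error. For a single error e at position i, S_ℓ = v_i·e·α_i^ℓ, so α_err = S_1/S_0.
  S_0^{−1} = 1^{−1} = 1 (mod 11), so α_err = 5·1 = 5 ≡ 5 = α_3. Error position i = 3.
  Consistency check: S_2/S_1 = 3·9 = 27 ≡ 5 = α_err ✓ (single-error assumption holds).
Step 4: error magnitude e = S_0/v_3 = S_0·∏_{j≠3}(α_3 − α_j) = 1·4 = 4 ≡ 4 (mod 11).
Step 5: correct position 3: c_3 = r_3 − e = 3 − 4 ≡ 10 (mod 11). Hence c = [8, 9, 10, 0, 1].
  Check: interpolating c through the α_i gives m(x) = 5 + 1·x (degree < 2) with m(α_i) = c_i for every i, so c is indeed a codeword.


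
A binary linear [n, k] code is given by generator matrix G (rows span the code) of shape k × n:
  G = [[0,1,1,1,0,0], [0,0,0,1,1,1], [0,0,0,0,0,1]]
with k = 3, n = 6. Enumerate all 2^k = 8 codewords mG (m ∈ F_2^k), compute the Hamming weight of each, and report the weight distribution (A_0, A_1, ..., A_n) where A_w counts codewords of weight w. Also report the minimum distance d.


Weight distribution: A_0 = 1, A_1 = 1, A_2 = 1, A_3 = 3, A_4 = 2. Minimum distance d = 1.

Enumerate all 2^3 = 8 messages m ∈ F_2^3.
For each, compute codeword c = mG in F_2^6, then tally its weight.
  m = 000 → c = 000000, weight = 0.
  m = 100 → c = 011100, weight = 3.
  m = 010 → c = 000111, weight = 3.
  m = 110 → c = 011011, weight = 4.
  m = 001 → c = 000001, weight = 1.
  m = 101 → c = 011101, weight = 4.
  m = 011 → c = 000110, weight = 2.
  m = 111 → c = 011010, weight = 3.
Tally weights:
  weight 0: 1 codewords.
  weight 1: 1 codewords.
  weight 2: 1 codewords.
  weight 3: 3 codewords.
  weight 4: 2 codewords.
Minimum distance d = smallest w > 0 with A_w > 0 = 1.
Sanity: Σ A_w = 8 = 2^3 = 8 ✓.


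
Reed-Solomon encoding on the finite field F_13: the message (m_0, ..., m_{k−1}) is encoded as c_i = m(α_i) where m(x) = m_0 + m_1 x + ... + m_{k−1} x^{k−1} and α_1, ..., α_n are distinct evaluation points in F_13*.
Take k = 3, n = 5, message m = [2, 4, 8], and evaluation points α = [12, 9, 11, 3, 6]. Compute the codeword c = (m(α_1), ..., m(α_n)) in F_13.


c = [6, 10, 0, 8, 2]

Message polynomial: m(x) = 2 + 4·x + 8·x^2 (mod 13).
For each evaluation point α_i, compute m(α_i) mod 13:
  α_1 = 12: Horner steps 8 → 9 → 6, so m(12) = 6.
  α_2 = 9: Horner steps 8 → 11 → 10, so m(9) = 10.
  α_3 = 11: Horner steps 8 → 1 → 0, so m(11) = 0.
  α_4 = 3: Horner steps 8 → 2 → 8, so m(3) = 8.
  α_5 = 6: Horner steps 8 → 0 → 2, so m(6) = 2.
Codeword c = [6, 10, 0, 8, 2] ∈ F_13^5.


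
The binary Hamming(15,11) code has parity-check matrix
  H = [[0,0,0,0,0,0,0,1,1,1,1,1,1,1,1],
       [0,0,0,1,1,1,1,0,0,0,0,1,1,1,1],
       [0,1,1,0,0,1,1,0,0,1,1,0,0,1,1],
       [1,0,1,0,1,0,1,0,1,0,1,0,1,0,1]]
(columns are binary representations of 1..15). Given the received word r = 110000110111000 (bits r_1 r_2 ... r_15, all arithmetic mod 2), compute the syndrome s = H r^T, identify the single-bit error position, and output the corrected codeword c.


s = (0, 0, 0, 1)^T, error position = 1, corrected codeword c = 010000110111000

Compute s = H r^T mod 2 one row at a time:
  s_1 = 1 + 0 + 1 + 1 + 1 + 0 + 0 + 0 = 4 ≡ 0 (mod 2).
  s_2 = 0 + 0 + 0 + 1 + 1 + 0 + 0 + 0 = 2 ≡ 0 (mod 2).
  s_3 = 1 + 0 + 0 + 1 + 1 + 1 + 0 + 0 = 4 ≡ 0 (mod 2).
  s_4 = 1 + 0 + 0 + 1 + 0 + 1 + 0 + 0 = 3 ≡ 1 (mod 2).
s = (0, 0, 0, 1)^T — this equals column 1 of H (binary 0001), so error is at position 1.
Correct: flip bit 1 of r = 110000110111000 to get c = 010000110111000.


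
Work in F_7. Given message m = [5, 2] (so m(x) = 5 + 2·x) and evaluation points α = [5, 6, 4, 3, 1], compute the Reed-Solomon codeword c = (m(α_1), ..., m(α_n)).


c = [1, 3, 6, 4, 0]

Message polynomial: m(x) = 5 + 2·x (mod 7).
For each evaluation point α_i, compute m(α_i) mod 7:
  α_1 = 5: Horner steps 2 → 1, so m(5) = 1.
  α_2 = 6: Horner steps 2 → 3, so m(6) = 3.
  α_3 = 4: Horner steps 2 → 6, so m(4) = 6.
  α_4 = 3: Horner steps 2 → 4, so m(3) = 4.
  α_5 = 1: Horner steps 2 → 0, so m(1) = 0.
Codeword c = [1, 3, 6, 4, 0] ∈ F_7^5.


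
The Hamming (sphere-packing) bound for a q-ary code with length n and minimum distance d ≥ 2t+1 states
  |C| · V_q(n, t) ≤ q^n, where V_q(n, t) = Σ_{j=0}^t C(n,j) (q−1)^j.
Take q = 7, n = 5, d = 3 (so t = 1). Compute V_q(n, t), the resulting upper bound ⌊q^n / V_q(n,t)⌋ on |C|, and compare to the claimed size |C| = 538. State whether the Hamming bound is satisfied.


V_q(n, t) = 31, q^n = 16807, Hamming bound = 542, |C| = 538 ≤ bound (satisfied).

Step 1: Compute V_q(n, t) = Σ_{j=0}^1 C(n, j) (q−1)^j.
  j = 0: C(5,0)·(6)^0 = 1·1 = 1.
  j = 1: C(5,1)·(6)^1 = 5·6 = 30.
  V_q(n, t) = 1 + 30 = 31.
Step 2: q^n = 7^5 = 16807.
Step 3: Hamming bound ⌊q^n / V_q(n,t)⌋ = ⌊16807/31⌋ = 542.
Step 4: Compare |C| = 538 to 542: satisfied.
The claimed |C| lies below the Hamming bound.


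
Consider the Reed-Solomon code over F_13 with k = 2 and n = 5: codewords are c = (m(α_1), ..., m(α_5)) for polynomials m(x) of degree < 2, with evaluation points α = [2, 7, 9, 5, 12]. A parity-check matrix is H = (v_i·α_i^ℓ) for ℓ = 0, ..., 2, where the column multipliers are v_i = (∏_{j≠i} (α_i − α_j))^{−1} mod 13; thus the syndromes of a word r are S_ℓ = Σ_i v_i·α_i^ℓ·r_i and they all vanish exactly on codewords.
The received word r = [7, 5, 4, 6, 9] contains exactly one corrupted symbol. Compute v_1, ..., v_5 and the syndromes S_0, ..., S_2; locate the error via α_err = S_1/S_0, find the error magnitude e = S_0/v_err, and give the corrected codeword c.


S = (11, 9, 5), error at position 1, error magnitude e = 6, c = [1, 5, 4, 6, 9].

Step 1: column multipliers v_i = (∏_{j≠i}(α_i − α_j))^{−1} mod 13.
  i = 1 (α = 2): (2−7)(2−9)(2−5)(2−12) = (−5)·(−7)·(−3)·(−10) = 1050 ≡ 10, so v_1 = 10^{−1} = 4 (mod 13).
  i = 2 (α = 7): (7−2)(7−9)(7−5)(7−12) = 5·(−2)·2·(−5) = 100 ≡ 9, so v_2 = 9^{−1} = 3 (mod 13).
  i = 3 (α = 9): (9−2)(9−7)(9−5)(9−12) = 7·2·4·(−3) = −168 ≡ 1, so v_3 = 1^{−1} = 1 (mod 13).
  i = 4 (α = 5): (5−2)(5−7)(5−9)(5−12) = 3·(−2)·(−4)·(−7) = −168 ≡ 1, so v_4 = 1^{−1} = 1 (mod 13).
  i = 5 (α = 12): (12−2)(12−7)(12−9)(12−5) = 10·5·3·7 = 1050 ≡ 10, so v_5 = 10^{−1} = 4 (mod 13).
  v = [4, 3, 1, 1, 4].
Step 2: syndromes of r = [7, 5, 4, 6, 9] (all sums mod 13).
  S_0 = Σ v_i r_i = 4·7 + 3·5 + 1·4 + 1·6 + 4·9 = 89 ≡ 11.
  S_1 = Σ v_i α_i r_i = 4·2·7 + 3·7·5 + 1·9·4 + 1·5·6 + 4·12·9 = 659 ≡ 9.
  α_i^2 mod 13 = [4, 10, 3, 12, 1].
  S_2 = Σ v_i α_i^2 r_i = 4·4·7 + 3·10·5 + 1·3·4 + 1·12·6 + 4·1·9 = 382 ≡ 5.
  S = (11, 9, 5) ≠ 0, so r is not a codeword (an error is present).
Step 3: locate the error. For a single error e at position i, S_ℓ = v_i·e·α_i^ℓ, so α_err = S_1/S_0.
  S_0^{−1} = 11^{−1} = 6 (mod 13), so α_err = 9·6 = 54 ≡ 2 = α_1. Error position i = 1.
  Consistency check: S_2/S_1 = 5·3 = 15 ≡ 2 = α_err ✓ (single-error assumption holds).
Step 4: error magnitude e = S_0/v_1 = S_0·∏_{j≠1}(α_1 − α_j) = 11·10 = 110 ≡ 6 (mod 13).
Step 5: correct position 1: c_1 = r_1 − e = 7 − 6 ≡ 1 (mod 13). Hence c = [1, 5, 4, 6, 9].
  Check: interpolating c through the α_i gives m(x) = 2 + 6·x (degree < 2) with m(α_i) = c_i for every i, so c is indeed a codeword.


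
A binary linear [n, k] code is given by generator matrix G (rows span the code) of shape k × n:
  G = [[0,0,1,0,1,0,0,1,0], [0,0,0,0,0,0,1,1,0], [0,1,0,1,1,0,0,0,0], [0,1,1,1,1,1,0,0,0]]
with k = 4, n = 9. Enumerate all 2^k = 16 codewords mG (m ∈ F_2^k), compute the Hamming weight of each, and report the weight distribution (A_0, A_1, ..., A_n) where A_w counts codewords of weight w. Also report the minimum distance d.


Weight distribution: A_0 = 1, A_2 = 2, A_3 = 5, A_4 = 5, A_5 = 2, A_7 = 1. Minimum distance d = 2.

Enumerate all 2^4 = 16 messages m ∈ F_2^4.
For each, compute codeword c = mG in F_2^9, then tally its weight.
  m = 0000 → c = 000000000, weight = 0.
  m = 1000 → c = 001010010, weight = 3.
  m = 0100 → c = 000000110, weight = 2.
  m = 1100 → c = 001010100, weight = 3.
  m = 0010 → c = 010110000, weight = 3.
  m = 1010 → c = 011100010, weight = 4.
  m = 0110 → c = 010110110, weight = 5.
  m = 1110 → c = 011100100, weight = 4.
  m = 0001 → c = 011111000, weight = 5.
  m = 1001 → c = 010101010, weight = 4.
  m = 0101 → c = 011111110, weight = 7.
  m = 1101 → c = 010101100, weight = 4.
  m = 0011 → c = 001001000, weight = 2.
  m = 1011 → c = 000011010, weight = 3.
  m = 0111 → c = 001001110, weight = 4.
  m = 1111 → c = 000011100, weight = 3.
Tally weights:
  weight 0: 1 codewords.
  weight 2: 2 codewords.
  weight 3: 5 codewords.
  weight 4: 5 codewords.
  weight 5: 2 codewords.
  weight 7: 1 codewords.
Minimum distance d = smallest w > 0 with A_w > 0 = 2.
Sanity: Σ A_w = 16 = 2^4 = 16 ✓.


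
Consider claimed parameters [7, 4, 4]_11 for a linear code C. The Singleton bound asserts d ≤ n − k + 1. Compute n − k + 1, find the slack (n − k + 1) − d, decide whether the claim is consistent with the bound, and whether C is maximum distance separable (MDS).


Singleton RHS = n − k + 1 = 4, slack = 0, bound satisfied, MDS.

Singleton bound: d ≤ n − k + 1.
Here n = 7, k = 4, so n − k + 1 = 4.
Given d = 4, check d ≤ 4: YES.
Slack = (n − k + 1) − d = 0.
The code is MDS (slack = 0).
Description: the claimed parameters are [7, 4, 4]_11; such a code would be MDS (meets Singleton bound).


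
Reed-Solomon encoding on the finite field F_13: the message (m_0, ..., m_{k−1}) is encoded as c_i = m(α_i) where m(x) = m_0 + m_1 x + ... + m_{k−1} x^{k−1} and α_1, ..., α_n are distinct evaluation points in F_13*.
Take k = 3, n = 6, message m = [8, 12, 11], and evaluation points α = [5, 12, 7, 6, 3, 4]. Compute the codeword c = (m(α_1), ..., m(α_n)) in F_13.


c = [5, 7, 7, 8, 0, 11]

Message polynomial: m(x) = 8 + 12·x + 11·x^2 (mod 13).
For each evaluation point α_i, compute m(α_i) mod 13:
  α_1 = 5: Horner steps 11 → 2 → 5, so m(5) = 5.
  α_2 = 12: Horner steps 11 → 1 → 7, so m(12) = 7.
  α_3 = 7: Horner steps 11 → 11 → 7, so m(7) = 7.
  α_4 = 6: Horner steps 11 → 0 → 8, so m(6) = 8.
  α_5 = 3: Horner steps 11 → 6 → 0, so m(3) = 0.
  α_6 = 4: Horner steps 11 → 4 → 11, so m(4) = 11.
Codeword c = [5, 7, 7, 8, 0, 11] ∈ F_13^6.


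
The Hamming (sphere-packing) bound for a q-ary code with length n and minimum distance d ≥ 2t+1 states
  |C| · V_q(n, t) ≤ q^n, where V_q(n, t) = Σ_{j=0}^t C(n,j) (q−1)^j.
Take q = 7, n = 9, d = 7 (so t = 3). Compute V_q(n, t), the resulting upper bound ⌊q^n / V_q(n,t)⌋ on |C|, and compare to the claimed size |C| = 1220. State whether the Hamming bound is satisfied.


V_q(n, t) = 19495, q^n = 40353607, Hamming bound = 2069, |C| = 1220 ≤ bound (satisfied).

Step 1: Compute V_q(n, t) = Σ_{j=0}^3 C(n, j) (q−1)^j.
  j = 0: C(9,0)·(6)^0 = 1·1 = 1.
  j = 1: C(9,1)·(6)^1 = 9·6 = 54.
  j = 2: C(9,2)·(6)^2 = 36·36 = 1296.
  j = 3: C(9,3)·(6)^3 = 84·216 = 18144.
  V_q(n, t) = 1 + 54 + 1296 + 18144 = 19495.
Step 2: q^n = 7^9 = 40353607.
Step 3: Hamming bound ⌊q^n / V_q(n,t)⌋ = ⌊40353607/19495⌋ = 2069.
Step 4: Compare |C| = 1220 to 2069: satisfied.
The claimed |C| lies below the Hamming bound.


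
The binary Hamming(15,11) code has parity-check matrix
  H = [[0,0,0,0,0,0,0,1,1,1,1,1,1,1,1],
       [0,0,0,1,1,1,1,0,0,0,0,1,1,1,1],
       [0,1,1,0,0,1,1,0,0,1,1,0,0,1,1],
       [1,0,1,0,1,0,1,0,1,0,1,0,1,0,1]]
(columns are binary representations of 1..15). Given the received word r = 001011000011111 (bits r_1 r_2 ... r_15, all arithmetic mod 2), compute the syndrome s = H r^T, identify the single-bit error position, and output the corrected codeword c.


s = (1, 0, 1, 1)^T, error position = 11, corrected codeword c = 001011000001111

Compute s = H r^T mod 2 one row at a time:
  s_1 = 0 + 0 + 0 + 1 + 1 + 1 + 1 + 1 = 5 ≡ 1 (mod 2).
  s_2 = 0 + 1 + 1 + 0 + 1 + 1 + 1 + 1 = 6 ≡ 0 (mod 2).
  s_3 = 0 + 1 + 1 + 0 + 0 + 1 + 1 + 1 = 5 ≡ 1 (mod 2).
  s_4 = 0 + 1 + 1 + 0 + 0 + 1 + 1 + 1 = 5 ≡ 1 (mod 2).
s = (1, 0, 1, 1)^T — this equals column 11 of H (binary 1011), so error is at position 11.
Correct: flip bit 11 of r = 001011000011111 to get c = 001011000001111.


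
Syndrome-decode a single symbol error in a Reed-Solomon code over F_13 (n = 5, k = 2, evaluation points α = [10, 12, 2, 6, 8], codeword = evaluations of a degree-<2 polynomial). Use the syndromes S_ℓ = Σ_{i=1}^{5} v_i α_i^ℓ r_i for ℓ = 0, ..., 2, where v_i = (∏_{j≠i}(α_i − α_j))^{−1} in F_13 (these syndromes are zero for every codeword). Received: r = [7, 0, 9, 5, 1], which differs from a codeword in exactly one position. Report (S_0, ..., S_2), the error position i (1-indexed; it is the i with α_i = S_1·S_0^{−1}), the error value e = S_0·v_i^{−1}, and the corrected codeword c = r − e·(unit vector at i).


S = (12, 7, 3), error at position 4, error magnitude e = 10, c = [7, 0, 9, 8, 1].

Step 1: column multipliers v_i = (∏_{j≠i}(α_i − α_j))^{−1} mod 13.
  i = 1 (α = 10): (10−12)(10−2)(10−6)(10−8) = (−2)·8·4·2 = −128 ≡ 2, so v_1 = 2^{−1} = 7 (mod 13).
  i = 2 (α = 12): (12−10)(12−2)(12−6)(12−8) = 2·10·6·4 = 480 ≡ 12, so v_2 = 12^{−1} = 12 (mod 13).
  i = 3 (α = 2): (2−10)(2−12)(2−6)(2−8) = (−8)·(−10)·(−4)·(−6) = 1920 ≡ 9, so v_3 = 9^{−1} = 3 (mod 13).
  i = 4 (α = 6): (6−10)(6−12)(6−2)(6−8) = (−4)·(−6)·4·(−2) = −192 ≡ 3, so v_4 = 3^{−1} = 9 (mod 13).
  i = 5 (α = 8): (8−10)(8−12)(8−2)(8−6) = (−2)·(−4)·6·2 = 96 ≡ 5, so v_5 = 5^{−1} = 8 (mod 13).
  v = [7, 12, 3, 9, 8].
Step 2: syndromes of r = [7, 0, 9, 5, 1] (all sums mod 13).
  S_0 = Σ v_i r_i = 7·7 + 12·0 + 3·9 + 9·5 + 8·1 = 129 ≡ 12.
  S_1 = Σ v_i α_i r_i = 7·10·7 + 12·12·0 + 3·2·9 + 9·6·5 + 8·8·1 = 878 ≡ 7.
  α_i^2 mod 13 = [9, 1, 4, 10, 12].
  S_2 = Σ v_i α_i^2 r_i = 7·9·7 + 12·1·0 + 3·4·9 + 9·10·5 + 8·12·1 = 1095 ≡ 3.
  S = (12, 7, 3) ≠ 0, so r is not a codeword (an error is present).
Step 3: locate the error. For a single error e at position i, S_ℓ = v_i·e·α_i^ℓ, so α_err = S_1/S_0.
  S_0^{−1} = 12^{−1} = 12 (mod 13), so α_err = 7·12 = 84 ≡ 6 = α_4. Error position i = 4.
  Consistency check: S_2/S_1 = 3·2 = 6 ≡ 6 = α_err ✓ (single-error assumption holds).
Step 4: error magnitude e = S_0/v_4 = S_0·∏_{j≠4}(α_4 − α_j) = 12·3 = 36 ≡ 10 (mod 13).
Step 5: correct position 4: c_4 = r_4 − e = 5 − 10 ≡ 8 (mod 13). Hence c = [7, 0, 9, 8, 1].
  Check: interpolating c through the α_i gives m(x) = 3 + 3·x (degree < 2) with m(α_i) = c_i for every i, so c is indeed a codeword.


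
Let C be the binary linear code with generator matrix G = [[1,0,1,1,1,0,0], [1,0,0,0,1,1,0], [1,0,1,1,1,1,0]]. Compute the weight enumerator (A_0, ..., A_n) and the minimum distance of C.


Weight distribution: A_0 = 1, A_1 = 1, A_2 = 2, A_3 = 2, A_4 = 1, A_5 = 1. Minimum distance d = 1.

Enumerate all 2^3 = 8 messages m ∈ F_2^3.
For each, compute codeword c = mG in F_2^7, then tally its weight.
  m = 000 → c = 0000000, weight = 0.
  m = 100 → c = 1011100, weight = 4.
  m = 010 → c = 1000110, weight = 3.
  m = 110 → c = 0011010, weight = 3.
  m = 001 → c = 1011110, weight = 5.
  m = 101 → c = 0000010, weight = 1.
  m = 011 → c = 0011000, weight = 2.
  m = 111 → c = 1000100, weight = 2.
Tally weights:
  weight 0: 1 codewords.
  weight 1: 1 codewords.
  weight 2: 2 codewords.
  weight 3: 2 codewords.
  weight 4: 1 codewords.
  weight 5: 1 codewords.
Minimum distance d = smallest w > 0 with A_w > 0 = 1.
Sanity: Σ A_w = 8 = 2^3 = 8 ✓.


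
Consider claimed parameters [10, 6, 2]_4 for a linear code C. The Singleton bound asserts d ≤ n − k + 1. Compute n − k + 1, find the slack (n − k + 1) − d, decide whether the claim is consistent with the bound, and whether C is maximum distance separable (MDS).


Singleton RHS = n − k + 1 = 5, slack = 3, bound satisfied, not MDS.

Singleton bound: d ≤ n − k + 1.
Here n = 10, k = 6, so n − k + 1 = 5.
Given d = 2, check d ≤ 5: YES.
Slack = (n − k + 1) − d = 3.
The code is NOT MDS (slack = 3 > 0).
Description: the claimed parameters are [10, 6, 2]_4; such a code would be non-MDS.


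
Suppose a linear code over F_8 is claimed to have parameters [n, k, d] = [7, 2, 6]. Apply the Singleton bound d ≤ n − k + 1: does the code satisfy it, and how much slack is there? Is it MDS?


Singleton RHS = n − k + 1 = 6, slack = 0, bound satisfied, MDS.

Singleton bound: d ≤ n − k + 1.
Here n = 7, k = 2, so n − k + 1 = 6.
Given d = 6, check d ≤ 6: YES.
Slack = (n − k + 1) − d = 0.
The code is MDS (slack = 0).
Description: the claimed parameters are [7, 2, 6]_8; such a code would be MDS (meets Singleton bound).


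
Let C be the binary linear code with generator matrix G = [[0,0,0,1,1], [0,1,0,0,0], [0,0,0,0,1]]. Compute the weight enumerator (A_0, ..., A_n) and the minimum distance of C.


Weight distribution: A_0 = 1, A_1 = 3, A_2 = 3, A_3 = 1. Minimum distance d = 1.

Enumerate all 2^3 = 8 messages m ∈ F_2^3.
For each, compute codeword c = mG in F_2^5, then tally its weight.
  m = 000 → c = 00000, weight = 0.
  m = 100 → c = 00011, weight = 2.
  m = 010 → c = 01000, weight = 1.
  m = 110 → c = 01011, weight = 3.
  m = 001 → c = 00001, weight = 1.
  m = 101 → c = 00010, weight = 1.
  m = 011 → c = 01001, weight = 2.
  m = 111 → c = 01010, weight = 2.
Tally weights:
  weight 0: 1 codewords.
  weight 1: 3 codewords.
  weight 2: 3 codewords.
  weight 3: 1 codewords.
Minimum distance d = smallest w > 0 with A_w > 0 = 1.
Sanity: Σ A_w = 8 = 2^3 = 8 ✓.


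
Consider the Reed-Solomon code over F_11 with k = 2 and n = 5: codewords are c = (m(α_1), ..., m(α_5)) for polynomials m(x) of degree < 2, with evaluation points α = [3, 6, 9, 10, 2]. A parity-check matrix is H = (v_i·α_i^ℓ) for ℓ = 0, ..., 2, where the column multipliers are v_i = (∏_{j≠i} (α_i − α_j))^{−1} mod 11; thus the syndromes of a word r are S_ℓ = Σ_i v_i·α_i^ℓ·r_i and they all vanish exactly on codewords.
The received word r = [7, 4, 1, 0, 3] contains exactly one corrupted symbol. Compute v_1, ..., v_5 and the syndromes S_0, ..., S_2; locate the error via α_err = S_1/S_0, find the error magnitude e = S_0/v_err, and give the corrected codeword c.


S = (7, 3, 6), error at position 5, error magnitude e = 6, c = [7, 4, 1, 0, 8].

Step 1: column multipliers v_i = (∏_{j≠i}(α_i − α_j))^{−1} mod 11.
  i = 1 (α = 3): (3−6)(3−9)(3−10)(3−2) = (−3)·(−6)·(−7)·1 = −126 ≡ 6, so v_1 = 6^{−1} = 2 (mod 11).
  i = 2 (α = 6): (6−3)(6−9)(6−10)(6−2) = 3·(−3)·(−4)·4 = 144 ≡ 1, so v_2 = 1^{−1} = 1 (mod 11).
  i = 3 (α = 9): (9−3)(9−6)(9−10)(9−2) = 6·3·(−1)·7 = −126 ≡ 6, so v_3 = 6^{−1} = 2 (mod 11).
  i = 4 (α = 10): (10−3)(10−6)(10−9)(10−2) = 7·4·1·8 = 224 ≡ 4, so v_4 = 4^{−1} = 3 (mod 11).
  i = 5 (α = 2): (2−3)(2−6)(2−9)(2−10) = (−1)·(−4)·(−7)·(−8) = 224 ≡ 4, so v_5 = 4^{−1} = 3 (mod 11).
  v = [2, 1, 2, 3, 3].
Step 2: syndromes of r = [7, 4, 1, 0, 3] (all sums mod 11).
  S_0 = Σ v_i r_i = 2·7 + 1·4 + 2·1 + 3·0 + 3·3 = 29 ≡ 7.
  S_1 = Σ v_i α_i r_i = 2·3·7 + 1·6·4 + 2·9·1 + 3·10·0 + 3·2·3 = 102 ≡ 3.
  α_i^2 mod 11 = [9, 3, 4, 1, 4].
  S_2 = Σ v_i α_i^2 r_i = 2·9·7 + 1·3·4 + 2·4·1 + 3·1·0 + 3·4·3 = 182 ≡ 6.
  S = (7, 3, 6) ≠ 0, so r is not a codeword (an error is present).
Step 3: locate the error. For a single error e at position i, S_ℓ = v_i·e·α_i^ℓ, so α_err = S_1/S_0.
  S_0^{−1} = 7^{−1} = 8 (mod 11), so α_err = 3·8 = 24 ≡ 2 = α_5. Error position i = 5.
  Consistency check: S_2/S_1 = 6·4 = 24 ≡ 2 = α_err ✓ (single-error assumption holds).
Step 4: error magnitude e = S_0/v_5 = S_0·∏_{j≠5}(α_5 − α_j) = 7·4 = 28 ≡ 6 (mod 11).
Step 5: correct position 5: c_5 = r_5 − e = 3 − 6 ≡ 8 (mod 11). Hence c = [7, 4, 1, 0, 8].
  Check: interpolating c through the α_i gives m(x) = 10 + 10·x (degree < 2) with m(α_i) = c_i for every i, so c is indeed a codeword.


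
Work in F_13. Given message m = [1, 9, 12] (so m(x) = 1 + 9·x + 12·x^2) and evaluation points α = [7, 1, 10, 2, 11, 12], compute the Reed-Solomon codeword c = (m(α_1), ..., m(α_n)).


c = [2, 9, 4, 2, 5, 4]

Message polynomial: m(x) = 1 + 9·x + 12·x^2 (mod 13).
For each evaluation point α_i, compute m(α_i) mod 13:
  α_1 = 7: Horner steps 12 → 2 → 2, so m(7) = 2.
  α_2 = 1: Horner steps 12 → 8 → 9, so m(1) = 9.
  α_3 = 10: Horner steps 12 → 12 → 4, so m(10) = 4.
  α_4 = 2: Horner steps 12 → 7 → 2, so m(2) = 2.
  α_5 = 11: Horner steps 12 → 11 → 5, so m(11) = 5.
  α_6 = 12: Horner steps 12 → 10 → 4, so m(12) = 4.
Codeword c = [2, 9, 4, 2, 5, 4] ∈ F_13^6.


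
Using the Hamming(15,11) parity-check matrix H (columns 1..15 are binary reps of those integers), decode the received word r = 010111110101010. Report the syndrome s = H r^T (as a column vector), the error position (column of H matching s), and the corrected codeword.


s = (0, 0, 1, 0)^T, error position = 2, corrected codeword c = 000111110101010

Compute s = H r^T mod 2 one row at a time:
  s_1 = 1 + 0 + 1 + 0 + 1 + 0 + 1 + 0 = 4 ≡ 0 (mod 2).
  s_2 = 1 + 1 + 1 + 1 + 1 + 0 + 1 + 0 = 6 ≡ 0 (mod 2).
  s_3 = 1 + 0 + 1 + 1 + 1 + 0 + 1 + 0 = 5 ≡ 1 (mod 2).
  s_4 = 0 + 0 + 1 + 1 + 0 + 0 + 0 + 0 = 2 ≡ 0 (mod 2).
s = (0, 0, 1, 0)^T — this equals column 2 of H (binary 0010), so error is at position 2.
Correct: flip bit 2 of r = 010111110101010 to get c = 000111110101010.


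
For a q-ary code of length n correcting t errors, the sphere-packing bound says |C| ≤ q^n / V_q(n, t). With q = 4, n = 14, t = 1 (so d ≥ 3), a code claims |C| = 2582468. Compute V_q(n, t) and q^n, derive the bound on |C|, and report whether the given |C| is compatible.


V_q(n, t) = 43, q^n = 268435456, Hamming bound = 6242685, |C| = 2582468 ≤ bound (satisfied).

Step 1: Compute V_q(n, t) = Σ_{j=0}^1 C(n, j) (q−1)^j.
  j = 0: C(14,0)·(3)^0 = 1·1 = 1.
  j = 1: C(14,1)·(3)^1 = 14·3 = 42.
  V_q(n, t) = 1 + 42 = 43.
Step 2: q^n = 4^14 = 268435456.
Step 3: Hamming bound ⌊q^n / V_q(n,t)⌋ = ⌊268435456/43⌋ = 6242685.
Step 4: Compare |C| = 2582468 to 6242685: satisfied.
The claimed |C| lies below the Hamming bound.


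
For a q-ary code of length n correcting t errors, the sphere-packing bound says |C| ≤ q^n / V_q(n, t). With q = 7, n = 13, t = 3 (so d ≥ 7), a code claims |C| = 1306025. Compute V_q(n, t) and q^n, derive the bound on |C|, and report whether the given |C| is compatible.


V_q(n, t) = 64663, q^n = 96889010407, Hamming bound = 1498368, |C| = 1306025 ≤ bound (satisfied).

Step 1: Compute V_q(n, t) = Σ_{j=0}^3 C(n, j) (q−1)^j.
  j = 0: C(13,0)·(6)^0 = 1·1 = 1.
  j = 1: C(13,1)·(6)^1 = 13·6 = 78.
  j = 2: C(13,2)·(6)^2 = 78·36 = 2808.
  j = 3: C(13,3)·(6)^3 = 286·216 = 61776.
  V_q(n, t) = 1 + 78 + 2808 + 61776 = 64663.
Step 2: q^n = 7^13 = 96889010407.
Step 3: Hamming bound ⌊q^n / V_q(n,t)⌋ = ⌊96889010407/64663⌋ = 1498368.
Step 4: Compare |C| = 1306025 to 1498368: satisfied.
The claimed |C| lies below the Hamming bound.
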